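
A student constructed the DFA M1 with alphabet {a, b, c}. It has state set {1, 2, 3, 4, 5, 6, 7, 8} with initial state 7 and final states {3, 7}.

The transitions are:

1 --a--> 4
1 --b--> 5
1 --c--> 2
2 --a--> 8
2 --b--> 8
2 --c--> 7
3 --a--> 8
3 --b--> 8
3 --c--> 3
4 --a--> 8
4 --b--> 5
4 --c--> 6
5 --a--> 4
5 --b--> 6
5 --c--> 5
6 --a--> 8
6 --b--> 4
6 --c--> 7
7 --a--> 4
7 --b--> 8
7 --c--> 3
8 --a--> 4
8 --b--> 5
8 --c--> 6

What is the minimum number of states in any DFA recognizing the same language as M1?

4

States {1,2} cannot be reached from the start state, so discard them.
Start with accepting vs non-accepting: {3,7} | {4,5,6,8}.
Split {4,5,6,8} by δ(·,c) → {4,5,8} and {6}.
Refine {4,5,8} on symbol b: members go to different blocks, giving {4,8} and {5}.
The partition is now stable with 4 blocks: {3,7} | {4,8} | {6} | {5}.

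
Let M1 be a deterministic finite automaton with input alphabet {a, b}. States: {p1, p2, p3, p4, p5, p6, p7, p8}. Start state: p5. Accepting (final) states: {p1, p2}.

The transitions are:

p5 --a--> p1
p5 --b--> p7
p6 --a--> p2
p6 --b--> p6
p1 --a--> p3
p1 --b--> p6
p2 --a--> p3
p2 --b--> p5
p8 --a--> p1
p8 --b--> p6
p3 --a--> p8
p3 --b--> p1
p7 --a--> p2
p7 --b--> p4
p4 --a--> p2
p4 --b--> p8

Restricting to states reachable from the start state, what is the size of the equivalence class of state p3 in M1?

1

All states are reachable from the start state.
P0 = {p1,p2} | {p3,p4,p5,p6,p7,p8}.
Refine {p3,p4,p5,p6,p7,p8} on symbol a: members go to different blocks, giving {p4,p5,p6,p7,p8} and {p3}.
Stable partition: {p1,p2} | {p4,p5,p6,p7,p8} | {p3} — 3 equivalence classes.
The equivalence class containing p3 is {p3}, of size 1.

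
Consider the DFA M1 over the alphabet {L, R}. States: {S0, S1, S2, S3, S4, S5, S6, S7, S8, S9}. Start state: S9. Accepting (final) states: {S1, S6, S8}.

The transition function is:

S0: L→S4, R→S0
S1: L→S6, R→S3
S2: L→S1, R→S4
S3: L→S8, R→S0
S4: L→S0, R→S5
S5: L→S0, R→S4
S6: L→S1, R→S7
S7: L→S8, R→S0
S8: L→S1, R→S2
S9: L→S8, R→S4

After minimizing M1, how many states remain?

3

Every state is reachable, so we keep all 10.
Initial partition by acceptance: {S1,S6,S8} | {S0,S2,S3,S4,S5,S7,S9}.
On input L, block {S0,S2,S3,S4,S5,S7,S9} splits into {S2,S3,S7,S9} and {S0,S4,S5}.
Stable partition: {S1,S6,S8} | {S2,S3,S7,S9} | {S0,S4,S5} — 3 equivalence classes.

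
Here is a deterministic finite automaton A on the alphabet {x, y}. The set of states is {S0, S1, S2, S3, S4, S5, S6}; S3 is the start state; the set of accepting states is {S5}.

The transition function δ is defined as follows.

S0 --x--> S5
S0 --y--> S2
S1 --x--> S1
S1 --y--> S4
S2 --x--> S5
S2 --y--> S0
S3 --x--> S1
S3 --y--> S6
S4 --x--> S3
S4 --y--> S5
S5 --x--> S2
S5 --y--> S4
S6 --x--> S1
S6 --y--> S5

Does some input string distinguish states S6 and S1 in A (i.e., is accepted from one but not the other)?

Every state is reachable, so we keep all 7.
Initial partition by acceptance: {S5} | {S0,S1,S2,S3,S4,S6}.
On input x, block {S0,S1,S2,S3,S4,S6} splits into {S1,S3,S4,S6} and {S0,S2}.
Split {S1,S3,S4,S6} by δ(·,y) → {S1,S3} and {S4,S6}.
The partition is now stable with 4 blocks: {S5} | {S1,S3} | {S0,S2} | {S4,S6}.
S6 and S1 end up in different blocks, so they are distinguishable. For instance, the string 'y' is accepted from only S6.

Yes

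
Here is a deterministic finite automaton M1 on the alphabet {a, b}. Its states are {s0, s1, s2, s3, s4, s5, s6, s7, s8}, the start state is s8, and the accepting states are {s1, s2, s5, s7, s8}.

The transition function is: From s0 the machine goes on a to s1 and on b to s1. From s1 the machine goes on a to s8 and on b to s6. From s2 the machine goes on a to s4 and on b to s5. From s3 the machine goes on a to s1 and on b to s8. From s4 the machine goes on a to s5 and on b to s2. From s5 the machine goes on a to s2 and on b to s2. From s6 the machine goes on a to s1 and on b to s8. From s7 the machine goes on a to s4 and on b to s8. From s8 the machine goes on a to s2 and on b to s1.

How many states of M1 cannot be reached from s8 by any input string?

Starting at s8 and following transitions, the reachable set is {s1, s2, s4, s5, s6, s8}. That leaves s0, s3, s7 unreachable — 3 in total.

3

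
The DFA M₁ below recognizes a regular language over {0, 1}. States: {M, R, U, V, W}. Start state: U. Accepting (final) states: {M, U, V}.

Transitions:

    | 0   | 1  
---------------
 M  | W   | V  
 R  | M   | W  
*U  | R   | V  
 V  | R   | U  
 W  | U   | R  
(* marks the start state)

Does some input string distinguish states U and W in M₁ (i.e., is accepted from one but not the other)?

Yes

P0 = {M,U,V} | {R,W}.
Stable partition: {M,U,V} | {R,W} — 2 equivalence classes.
U and W end up in different blocks, so they are distinguishable. For instance, the string 'ε' is accepted from only U.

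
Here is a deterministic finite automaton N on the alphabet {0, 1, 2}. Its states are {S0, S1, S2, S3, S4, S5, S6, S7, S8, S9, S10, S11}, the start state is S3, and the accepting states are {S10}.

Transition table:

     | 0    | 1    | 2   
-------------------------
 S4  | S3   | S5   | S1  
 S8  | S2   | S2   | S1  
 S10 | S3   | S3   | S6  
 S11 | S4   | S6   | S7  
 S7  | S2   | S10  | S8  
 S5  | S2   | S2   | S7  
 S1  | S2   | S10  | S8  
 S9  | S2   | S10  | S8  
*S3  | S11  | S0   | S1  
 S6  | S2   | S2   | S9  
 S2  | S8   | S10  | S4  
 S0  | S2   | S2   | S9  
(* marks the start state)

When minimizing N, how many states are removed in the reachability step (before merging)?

Exploring from S3, all states are eventually visited, so none are unreachable.

0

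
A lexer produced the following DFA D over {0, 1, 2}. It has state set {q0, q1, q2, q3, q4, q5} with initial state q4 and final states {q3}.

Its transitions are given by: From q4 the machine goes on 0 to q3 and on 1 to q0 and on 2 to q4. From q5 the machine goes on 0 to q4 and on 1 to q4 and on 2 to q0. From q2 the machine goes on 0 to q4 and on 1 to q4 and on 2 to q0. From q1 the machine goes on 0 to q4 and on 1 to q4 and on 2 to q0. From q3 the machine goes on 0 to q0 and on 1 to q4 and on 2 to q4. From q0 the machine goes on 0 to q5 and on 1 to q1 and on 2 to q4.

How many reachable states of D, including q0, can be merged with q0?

1

First remove the unreachable states {q2}; 5 states remain.
Initial partition by acceptance: {q3} | {q0,q1,q4,q5}.
Refine {q0,q1,q4,q5} on symbol 0: members go to different blocks, giving {q0,q1,q5} and {q4}.
On input 0, block {q0,q1,q5} splits into {q1,q5} and {q0}.
Stable partition: {q3} | {q1,q5} | {q4} | {q0} — 4 equivalence classes.
The equivalence class containing q0 is {q0}, of size 1.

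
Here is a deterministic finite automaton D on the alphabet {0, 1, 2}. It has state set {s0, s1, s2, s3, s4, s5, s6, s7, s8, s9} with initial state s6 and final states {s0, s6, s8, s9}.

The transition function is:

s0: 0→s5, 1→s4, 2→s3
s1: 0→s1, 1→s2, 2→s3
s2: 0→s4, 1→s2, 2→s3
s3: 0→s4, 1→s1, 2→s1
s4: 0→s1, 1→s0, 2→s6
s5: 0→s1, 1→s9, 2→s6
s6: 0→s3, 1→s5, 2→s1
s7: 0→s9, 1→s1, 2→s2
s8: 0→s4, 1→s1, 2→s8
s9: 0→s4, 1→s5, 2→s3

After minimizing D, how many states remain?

6

First remove the unreachable states {s7,s8}; 8 states remain.
Initial partition by acceptance: {s0,s6,s9} | {s1,s2,s3,s4,s5}.
Refine {s1,s2,s3,s4,s5} on symbol 1: members go to different blocks, giving {s1,s2,s3} and {s4,s5}.
Refine {s0,s6,s9} on symbol 0: members go to different blocks, giving {s0,s9} and {s6}.
Split {s1,s2,s3} by δ(·,0) → {s2,s3} and {s1}.
On input 1, block {s2,s3} splits into {s2} and {s3}.
The partition is now stable with 6 blocks: {s0,s9} | {s2} | {s4,s5} | {s6} | {s1} | {s3}.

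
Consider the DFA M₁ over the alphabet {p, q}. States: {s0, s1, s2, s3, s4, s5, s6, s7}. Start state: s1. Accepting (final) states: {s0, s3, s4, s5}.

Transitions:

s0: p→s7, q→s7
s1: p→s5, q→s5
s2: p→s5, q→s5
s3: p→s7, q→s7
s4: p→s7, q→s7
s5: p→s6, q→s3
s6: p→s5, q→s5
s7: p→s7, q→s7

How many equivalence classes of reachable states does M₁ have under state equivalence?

First remove the unreachable states {s0,s2,s4}; 5 states remain.
Initial partition by acceptance: {s3,s5} | {s1,s6,s7}.
Refine {s3,s5} on symbol q: members go to different blocks, giving {s3} and {s5}.
On input p, block {s1,s6,s7} splits into {s1,s6} and {s7}.
Stable partition: {s3} | {s1,s6} | {s5} | {s7} — 4 equivalence classes.

4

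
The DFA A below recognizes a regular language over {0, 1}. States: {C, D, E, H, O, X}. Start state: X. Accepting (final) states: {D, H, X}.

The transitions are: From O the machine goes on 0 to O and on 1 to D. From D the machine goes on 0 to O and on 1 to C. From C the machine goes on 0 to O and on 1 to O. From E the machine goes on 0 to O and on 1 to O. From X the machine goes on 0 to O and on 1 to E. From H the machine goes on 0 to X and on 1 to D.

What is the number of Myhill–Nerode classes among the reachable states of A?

3

First remove the unreachable states {H}; 5 states remain.
P0 = {D,X} | {C,E,O}.
Refine {C,E,O} on symbol 1: members go to different blocks, giving {C,E} and {O}.
Stable partition: {D,X} | {C,E} | {O} — 3 equivalence classes.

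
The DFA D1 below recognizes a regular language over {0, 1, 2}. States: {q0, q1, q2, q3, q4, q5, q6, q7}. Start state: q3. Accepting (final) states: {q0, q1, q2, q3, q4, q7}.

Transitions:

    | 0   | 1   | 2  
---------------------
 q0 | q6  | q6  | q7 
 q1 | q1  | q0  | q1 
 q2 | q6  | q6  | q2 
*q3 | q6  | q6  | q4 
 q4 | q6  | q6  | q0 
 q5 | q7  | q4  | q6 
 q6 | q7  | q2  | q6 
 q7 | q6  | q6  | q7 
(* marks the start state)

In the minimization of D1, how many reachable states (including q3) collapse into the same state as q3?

5

States {q1,q5} cannot be reached from the start state, so discard them.
Start with accepting vs non-accepting: {q0,q2,q3,q4,q7} | {q6}.
No further refinement is possible. Final partition (2 blocks): {q0,q2,q3,q4,q7} | {q6}.
The equivalence class containing q3 is {q0,q2,q3,q4,q7}, of size 5.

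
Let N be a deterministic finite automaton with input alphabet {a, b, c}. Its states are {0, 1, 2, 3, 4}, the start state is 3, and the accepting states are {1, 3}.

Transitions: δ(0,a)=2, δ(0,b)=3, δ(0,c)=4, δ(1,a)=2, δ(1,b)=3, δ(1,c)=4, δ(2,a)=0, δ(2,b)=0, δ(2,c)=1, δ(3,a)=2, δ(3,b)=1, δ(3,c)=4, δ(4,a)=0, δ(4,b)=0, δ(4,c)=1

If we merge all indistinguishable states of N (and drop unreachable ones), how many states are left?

Initial partition by acceptance: {1,3} | {0,2,4}.
Split {0,2,4} by δ(·,b) → {2,4} and {0}.
The partition is now stable with 3 blocks: {1,3} | {2,4} | {0}.

3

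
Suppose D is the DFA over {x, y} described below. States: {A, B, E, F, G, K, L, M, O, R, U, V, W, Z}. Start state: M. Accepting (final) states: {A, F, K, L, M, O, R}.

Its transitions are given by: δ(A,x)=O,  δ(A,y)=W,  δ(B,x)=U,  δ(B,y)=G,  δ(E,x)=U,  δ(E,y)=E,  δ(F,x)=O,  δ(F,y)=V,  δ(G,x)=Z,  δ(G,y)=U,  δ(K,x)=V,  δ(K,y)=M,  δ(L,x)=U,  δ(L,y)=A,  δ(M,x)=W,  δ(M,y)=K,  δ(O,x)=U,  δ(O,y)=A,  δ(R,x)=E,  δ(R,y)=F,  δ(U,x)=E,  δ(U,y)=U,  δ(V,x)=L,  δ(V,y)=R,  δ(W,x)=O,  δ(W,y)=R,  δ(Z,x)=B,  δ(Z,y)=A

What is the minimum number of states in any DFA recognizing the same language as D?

Reachable states from the start: {A,E,F,K,L,M,O,R,U,V,W}. Unreachable: {B,G,Z} — drop them.
Initial partition by acceptance: {A,F,K,L,M,O,R} | {E,U,V,W}.
Refine {A,F,K,L,M,O,R} on symbol x: members go to different blocks, giving {K,L,M,O,R} and {A,F}.
On input y, block {K,L,M,O,R} splits into {L,O,R} and {K,M}.
Refine {E,U,V,W} on symbol x: members go to different blocks, giving {E,U} and {V,W}.
The partition is now stable with 5 blocks: {L,O,R} | {E,U} | {A,F} | {K,M} | {V,W}.

5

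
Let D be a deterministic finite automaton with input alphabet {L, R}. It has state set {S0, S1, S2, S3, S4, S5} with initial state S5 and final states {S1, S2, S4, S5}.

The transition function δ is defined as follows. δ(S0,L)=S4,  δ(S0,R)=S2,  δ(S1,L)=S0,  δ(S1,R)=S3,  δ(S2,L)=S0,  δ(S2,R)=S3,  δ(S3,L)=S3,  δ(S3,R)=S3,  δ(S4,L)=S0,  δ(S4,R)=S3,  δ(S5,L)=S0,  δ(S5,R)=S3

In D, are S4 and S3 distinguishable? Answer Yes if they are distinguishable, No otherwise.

First remove the unreachable states {S1}; 5 states remain.
Initial partition by acceptance: {S2,S4,S5} | {S0,S3}.
Refine {S0,S3} on symbol L: members go to different blocks, giving {S0} and {S3}.
Stable partition: {S2,S4,S5} | {S0} | {S3} — 3 equivalence classes.
S4 and S3 end up in different blocks, so they are distinguishable. For instance, the string 'ε' is accepted from only S4.

Yes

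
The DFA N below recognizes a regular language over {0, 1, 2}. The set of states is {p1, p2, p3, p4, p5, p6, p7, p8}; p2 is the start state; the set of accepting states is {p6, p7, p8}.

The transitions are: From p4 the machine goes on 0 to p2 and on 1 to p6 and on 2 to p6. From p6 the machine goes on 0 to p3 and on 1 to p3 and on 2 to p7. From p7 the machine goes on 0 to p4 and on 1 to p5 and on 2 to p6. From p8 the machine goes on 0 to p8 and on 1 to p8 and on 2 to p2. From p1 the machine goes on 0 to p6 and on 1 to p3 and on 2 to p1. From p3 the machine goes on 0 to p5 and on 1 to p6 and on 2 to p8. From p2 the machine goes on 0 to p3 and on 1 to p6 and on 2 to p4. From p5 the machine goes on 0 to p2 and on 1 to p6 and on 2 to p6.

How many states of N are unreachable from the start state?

1

No path from p2 leads to p1; the other 7 states are all reachable.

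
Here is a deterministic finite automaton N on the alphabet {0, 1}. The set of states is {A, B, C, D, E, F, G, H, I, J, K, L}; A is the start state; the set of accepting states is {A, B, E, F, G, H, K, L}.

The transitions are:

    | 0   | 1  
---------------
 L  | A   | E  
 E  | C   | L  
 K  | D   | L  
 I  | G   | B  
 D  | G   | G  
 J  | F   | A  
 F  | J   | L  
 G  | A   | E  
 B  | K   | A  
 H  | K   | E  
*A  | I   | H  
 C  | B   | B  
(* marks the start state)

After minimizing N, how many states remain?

3

First remove the unreachable states {F,J}; 10 states remain.
Start with accepting vs non-accepting: {A,B,E,G,H,K,L} | {C,D,I}.
Split {A,B,E,G,H,K,L} by δ(·,0) → {B,G,H,L} and {A,E,K}.
No further refinement is possible. Final partition (3 blocks): {B,G,H,L} | {C,D,I} | {A,E,K}.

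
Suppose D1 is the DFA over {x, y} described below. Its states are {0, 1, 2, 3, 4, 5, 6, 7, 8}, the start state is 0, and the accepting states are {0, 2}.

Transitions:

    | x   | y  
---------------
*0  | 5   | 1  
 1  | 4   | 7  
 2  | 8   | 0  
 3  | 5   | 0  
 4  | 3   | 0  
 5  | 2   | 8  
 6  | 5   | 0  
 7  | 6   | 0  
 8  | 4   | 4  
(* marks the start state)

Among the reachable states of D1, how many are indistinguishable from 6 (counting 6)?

2

All states are reachable from the start state.
Initial partition by acceptance: {0,2} | {1,3,4,5,6,7,8}.
On input y, block {0,2} splits into {0} and {2}.
Split {1,3,4,5,6,7,8} by δ(·,x) → {1,3,4,6,7,8} and {5}.
Split {1,3,4,6,7,8} by δ(·,x) → {1,4,7,8} and {3,6}.
On input x, block {1,4,7,8} splits into {1,8} and {4,7}.
The partition is now stable with 6 blocks: {0} | {1,8} | {2} | {5} | {3,6} | {4,7}.
State 6 belongs to the block {3,6}, which has 2 states.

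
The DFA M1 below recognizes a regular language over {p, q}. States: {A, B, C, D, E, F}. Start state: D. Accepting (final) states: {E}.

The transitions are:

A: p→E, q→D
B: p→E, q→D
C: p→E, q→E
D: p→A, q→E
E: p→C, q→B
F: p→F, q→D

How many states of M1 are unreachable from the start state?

No path from D leads to F; the other 5 states are all reachable.

1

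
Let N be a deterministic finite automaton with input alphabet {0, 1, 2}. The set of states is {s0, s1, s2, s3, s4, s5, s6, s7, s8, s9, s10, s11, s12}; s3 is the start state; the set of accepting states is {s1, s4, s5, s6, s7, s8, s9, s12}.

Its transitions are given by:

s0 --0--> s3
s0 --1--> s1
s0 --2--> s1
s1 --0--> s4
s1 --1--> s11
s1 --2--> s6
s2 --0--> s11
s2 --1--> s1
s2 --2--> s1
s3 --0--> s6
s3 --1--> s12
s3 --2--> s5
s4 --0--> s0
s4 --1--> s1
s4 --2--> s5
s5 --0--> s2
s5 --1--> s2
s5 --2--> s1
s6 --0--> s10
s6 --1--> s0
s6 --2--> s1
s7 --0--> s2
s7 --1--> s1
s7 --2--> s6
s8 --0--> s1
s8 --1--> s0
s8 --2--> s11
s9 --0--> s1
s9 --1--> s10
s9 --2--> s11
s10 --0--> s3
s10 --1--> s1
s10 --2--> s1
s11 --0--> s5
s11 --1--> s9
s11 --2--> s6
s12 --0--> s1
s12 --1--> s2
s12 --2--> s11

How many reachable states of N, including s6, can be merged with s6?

2

Reachable states from the start: {s0,s1,s2,s3,s4,s5,s6,s9,s10,s11,s12}. Unreachable: {s7,s8} — drop them.
Start with accepting vs non-accepting: {s1,s4,s5,s6,s9,s12} | {s0,s2,s3,s10,s11}.
On input 0, block {s1,s4,s5,s6,s9,s12} splits into {s1,s9,s12} and {s4,s5,s6}.
Split {s1,s9,s12} by δ(·,0) → {s9,s12} and {s1}.
On input 0, block {s0,s2,s3,s10,s11} splits into {s0,s2,s10} and {s3,s11}.
On input 1, block {s4,s5,s6} splits into {s5,s6} and {s4}.
No further refinement is possible. Final partition (6 blocks): {s9,s12} | {s0,s2,s10} | {s5,s6} | {s1} | {s3,s11} | {s4}.
State s6 belongs to the block {s5,s6}, which has 2 states.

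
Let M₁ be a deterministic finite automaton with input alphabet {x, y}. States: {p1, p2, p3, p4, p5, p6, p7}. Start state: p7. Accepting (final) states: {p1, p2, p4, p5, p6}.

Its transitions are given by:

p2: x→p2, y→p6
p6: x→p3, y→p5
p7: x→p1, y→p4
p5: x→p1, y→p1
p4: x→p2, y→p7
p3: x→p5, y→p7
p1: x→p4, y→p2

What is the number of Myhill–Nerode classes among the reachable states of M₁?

7

Start with accepting vs non-accepting: {p1,p2,p4,p5,p6} | {p3,p7}.
Split {p1,p2,p4,p5,p6} by δ(·,x) → {p1,p2,p4,p5} and {p6}.
Split {p1,p2,p4,p5} by δ(·,y) → {p1,p5} and {p2} and {p4}.
Refine {p1,p5} on symbol x: members go to different blocks, giving {p1} and {p5}.
Split {p3,p7} by δ(·,x) → {p3} and {p7}.
The partition is now stable with 7 blocks: {p1} | {p3} | {p6} | {p2} | {p4} | {p5} | {p7}.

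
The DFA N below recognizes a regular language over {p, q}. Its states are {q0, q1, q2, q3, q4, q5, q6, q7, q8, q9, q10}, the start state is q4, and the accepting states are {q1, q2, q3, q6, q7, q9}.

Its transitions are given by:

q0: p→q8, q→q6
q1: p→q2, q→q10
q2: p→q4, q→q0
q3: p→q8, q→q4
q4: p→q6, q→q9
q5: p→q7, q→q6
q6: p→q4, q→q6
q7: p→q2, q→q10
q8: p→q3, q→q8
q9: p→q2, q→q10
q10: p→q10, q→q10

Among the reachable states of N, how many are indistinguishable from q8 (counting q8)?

1

Reachable states from the start: {q0,q2,q3,q4,q6,q8,q9,q10}. Unreachable: {q1,q5,q7} — drop them.
Initial partition by acceptance: {q2,q3,q6,q9} | {q0,q4,q8,q10}.
On input p, block {q2,q3,q6,q9} splits into {q2,q3,q6} and {q9}.
On input q, block {q2,q3,q6} splits into {q2,q3} and {q6}.
Refine {q0,q4,q8,q10} on symbol p: members go to different blocks, giving {q0,q10} and {q4} and {q8}.
Split {q2,q3} by δ(·,p) → {q2} and {q3}.
Split {q0,q10} by δ(·,p) → {q0} and {q10}.
No further refinement is possible. Final partition (8 blocks): {q2} | {q0} | {q9} | {q6} | {q4} | {q8} | {q3} | {q10}.
State q8 belongs to the block {q8}, which has 1 states.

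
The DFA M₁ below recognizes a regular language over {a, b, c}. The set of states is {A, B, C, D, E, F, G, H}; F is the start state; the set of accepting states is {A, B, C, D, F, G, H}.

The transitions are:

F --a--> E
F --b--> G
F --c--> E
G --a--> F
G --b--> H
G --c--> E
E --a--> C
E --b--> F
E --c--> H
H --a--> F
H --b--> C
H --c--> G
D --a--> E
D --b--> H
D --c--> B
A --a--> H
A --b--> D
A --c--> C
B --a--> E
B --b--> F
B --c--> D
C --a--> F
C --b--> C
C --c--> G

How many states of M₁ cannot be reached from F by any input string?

3

BFS from F reaches {C, E, F, G, H}; the 3 state(s) A, B, D are never visited.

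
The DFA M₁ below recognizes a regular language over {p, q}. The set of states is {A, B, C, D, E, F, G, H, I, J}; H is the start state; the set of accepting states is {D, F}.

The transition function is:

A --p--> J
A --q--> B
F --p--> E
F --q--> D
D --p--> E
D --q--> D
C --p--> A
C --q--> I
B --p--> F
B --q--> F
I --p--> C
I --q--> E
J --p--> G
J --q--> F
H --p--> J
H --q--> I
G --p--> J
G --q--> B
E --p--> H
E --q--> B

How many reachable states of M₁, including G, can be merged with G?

2

Every state is reachable, so we keep all 10.
Start with accepting vs non-accepting: {D,F} | {A,B,C,E,G,H,I,J}.
Refine {A,B,C,E,G,H,I,J} on symbol p: members go to different blocks, giving {A,C,E,G,H,I,J} and {B}.
Split {A,C,E,G,H,I,J} by δ(·,q) → {A,E,G} and {C,H,I} and {J}.
On input p, block {A,E,G} splits into {A,G} and {E}.
On input p, block {C,H,I} splits into {C} and {H} and {I}.
The partition is now stable with 8 blocks: {D,F} | {A,G} | {B} | {C} | {J} | {E} | {H} | {I}.
State G belongs to the block {A,G}, which has 2 states.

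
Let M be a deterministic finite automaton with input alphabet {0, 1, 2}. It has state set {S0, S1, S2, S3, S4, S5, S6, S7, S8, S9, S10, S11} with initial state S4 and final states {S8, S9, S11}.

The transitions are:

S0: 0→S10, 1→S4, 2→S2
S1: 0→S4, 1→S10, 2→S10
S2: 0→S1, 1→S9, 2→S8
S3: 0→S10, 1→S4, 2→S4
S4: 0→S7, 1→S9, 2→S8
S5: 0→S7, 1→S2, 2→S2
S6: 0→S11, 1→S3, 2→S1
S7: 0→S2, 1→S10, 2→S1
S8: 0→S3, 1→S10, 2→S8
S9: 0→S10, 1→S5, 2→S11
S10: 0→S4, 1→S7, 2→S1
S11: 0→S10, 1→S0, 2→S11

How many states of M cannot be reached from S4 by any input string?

Starting at S4 and following transitions, the reachable set is {S0, S1, S2, S3, S4, S5, S7, S8, S9, S10, S11}. That leaves S6 unreachable — 1 in total.

1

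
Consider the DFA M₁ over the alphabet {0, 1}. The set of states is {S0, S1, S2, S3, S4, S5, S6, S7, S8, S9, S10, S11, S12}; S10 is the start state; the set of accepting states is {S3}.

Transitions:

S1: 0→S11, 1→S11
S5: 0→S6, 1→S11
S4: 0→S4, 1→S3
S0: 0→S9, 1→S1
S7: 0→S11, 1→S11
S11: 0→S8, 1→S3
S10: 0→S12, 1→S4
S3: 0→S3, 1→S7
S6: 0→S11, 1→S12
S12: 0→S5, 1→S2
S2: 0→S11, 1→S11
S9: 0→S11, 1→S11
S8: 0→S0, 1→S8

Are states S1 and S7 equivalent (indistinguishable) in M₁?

Yes

Initial partition by acceptance: {S3} | {S0,S1,S2,S4,S5,S6,S7,S8,S9,S10,S11,S12}.
On input 1, block {S0,S1,S2,S4,S5,S6,S7,S8,S9,S10,S11,S12} splits into {S0,S1,S2,S5,S6,S7,S8,S9,S10,S12} and {S4,S11}.
On input 0, block {S0,S1,S2,S5,S6,S7,S8,S9,S10,S12} splits into {S0,S5,S8,S10,S12} and {S1,S2,S6,S7,S9}.
Refine {S0,S5,S8,S10,S12} on symbol 0: members go to different blocks, giving {S8,S10,S12} and {S0,S5}.
On input 0, block {S8,S10,S12} splits into {S8,S12} and {S10}.
Split {S8,S12} by δ(·,1) → {S8} and {S12}.
On input 0, block {S4,S11} splits into {S4} and {S11}.
Refine {S1,S2,S6,S7,S9} on symbol 1: members go to different blocks, giving {S1,S2,S7,S9} and {S6}.
On input 0, block {S0,S5} splits into {S0} and {S5}.
The partition is now stable with 10 blocks: {S3} | {S8} | {S4} | {S1,S2,S7,S9} | {S0} | {S10} | {S12} | {S11} | {S6} | {S5}.
S1 and S7 lie in the same block of the stable partition, so they are equivalent — no string distinguishes them.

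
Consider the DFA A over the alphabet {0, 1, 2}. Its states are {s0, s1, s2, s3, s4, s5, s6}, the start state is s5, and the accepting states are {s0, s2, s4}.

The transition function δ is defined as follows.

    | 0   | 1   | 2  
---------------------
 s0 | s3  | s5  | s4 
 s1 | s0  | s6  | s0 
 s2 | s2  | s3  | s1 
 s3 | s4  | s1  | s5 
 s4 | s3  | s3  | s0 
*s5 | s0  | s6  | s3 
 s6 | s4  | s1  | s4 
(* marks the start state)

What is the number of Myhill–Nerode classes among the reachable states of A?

3

First remove the unreachable states {s2}; 6 states remain.
Initial partition by acceptance: {s0,s4} | {s1,s3,s5,s6}.
On input 2, block {s1,s3,s5,s6} splits into {s1,s6} and {s3,s5}.
Stable partition: {s0,s4} | {s1,s6} | {s3,s5} — 3 equivalence classes.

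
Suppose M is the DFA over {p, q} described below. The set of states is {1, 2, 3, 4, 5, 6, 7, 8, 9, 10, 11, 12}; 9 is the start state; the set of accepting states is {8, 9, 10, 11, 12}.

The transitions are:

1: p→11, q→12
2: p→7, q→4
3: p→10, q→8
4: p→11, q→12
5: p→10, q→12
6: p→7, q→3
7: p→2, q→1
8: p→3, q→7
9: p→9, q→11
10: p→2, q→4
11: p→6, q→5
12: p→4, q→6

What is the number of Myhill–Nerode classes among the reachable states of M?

5

All states are reachable from the start state.
P0 = {8,9,10,11,12} | {1,2,3,4,5,6,7}.
Refine {8,9,10,11,12} on symbol p: members go to different blocks, giving {8,10,11,12} and {9}.
Split {1,2,3,4,5,6,7} by δ(·,p) → {1,3,4,5} and {2,6,7}.
On input p, block {8,10,11,12} splits into {8,12} and {10,11}.
No further refinement is possible. Final partition (5 blocks): {8,12} | {1,3,4,5} | {9} | {2,6,7} | {10,11}.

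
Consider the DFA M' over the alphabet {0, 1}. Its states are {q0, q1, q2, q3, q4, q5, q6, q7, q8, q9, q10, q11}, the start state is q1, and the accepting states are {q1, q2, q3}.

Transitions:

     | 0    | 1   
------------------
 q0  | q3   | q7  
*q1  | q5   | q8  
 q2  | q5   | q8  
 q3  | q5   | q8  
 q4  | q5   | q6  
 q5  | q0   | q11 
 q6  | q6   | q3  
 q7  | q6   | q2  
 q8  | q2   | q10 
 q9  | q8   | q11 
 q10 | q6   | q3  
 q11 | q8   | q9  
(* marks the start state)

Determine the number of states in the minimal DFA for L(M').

4

States {q4} cannot be reached from the start state, so discard them.
Initial partition by acceptance: {q1,q2,q3} | {q0,q5,q6,q7,q8,q9,q10,q11}.
Refine {q0,q5,q6,q7,q8,q9,q10,q11} on symbol 0: members go to different blocks, giving {q5,q6,q7,q9,q10,q11} and {q0,q8}.
Split {q5,q6,q7,q9,q10,q11} by δ(·,0) → {q5,q9,q11} and {q6,q7,q10}.
Stable partition: {q1,q2,q3} | {q5,q9,q11} | {q0,q8} | {q6,q7,q10} — 4 equivalence classes.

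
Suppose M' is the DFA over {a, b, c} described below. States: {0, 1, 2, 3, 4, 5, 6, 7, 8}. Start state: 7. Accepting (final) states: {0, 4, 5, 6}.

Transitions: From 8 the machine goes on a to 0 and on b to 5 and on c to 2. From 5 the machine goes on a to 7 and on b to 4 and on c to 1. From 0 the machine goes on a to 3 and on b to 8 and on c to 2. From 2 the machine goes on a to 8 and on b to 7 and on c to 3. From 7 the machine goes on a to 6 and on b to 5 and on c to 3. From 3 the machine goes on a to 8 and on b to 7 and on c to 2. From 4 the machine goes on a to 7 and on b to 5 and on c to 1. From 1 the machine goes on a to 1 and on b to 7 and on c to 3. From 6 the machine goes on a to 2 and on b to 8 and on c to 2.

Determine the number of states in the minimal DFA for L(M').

5

Initial partition by acceptance: {0,4,5,6} | {1,2,3,7,8}.
Refine {0,4,5,6} on symbol b: members go to different blocks, giving {0,6} and {4,5}.
Refine {1,2,3,7,8} on symbol a: members go to different blocks, giving {1,2,3} and {7,8}.
On input a, block {1,2,3} splits into {2,3} and {1}.
Stable partition: {0,6} | {2,3} | {4,5} | {7,8} | {1} — 5 equivalence classes.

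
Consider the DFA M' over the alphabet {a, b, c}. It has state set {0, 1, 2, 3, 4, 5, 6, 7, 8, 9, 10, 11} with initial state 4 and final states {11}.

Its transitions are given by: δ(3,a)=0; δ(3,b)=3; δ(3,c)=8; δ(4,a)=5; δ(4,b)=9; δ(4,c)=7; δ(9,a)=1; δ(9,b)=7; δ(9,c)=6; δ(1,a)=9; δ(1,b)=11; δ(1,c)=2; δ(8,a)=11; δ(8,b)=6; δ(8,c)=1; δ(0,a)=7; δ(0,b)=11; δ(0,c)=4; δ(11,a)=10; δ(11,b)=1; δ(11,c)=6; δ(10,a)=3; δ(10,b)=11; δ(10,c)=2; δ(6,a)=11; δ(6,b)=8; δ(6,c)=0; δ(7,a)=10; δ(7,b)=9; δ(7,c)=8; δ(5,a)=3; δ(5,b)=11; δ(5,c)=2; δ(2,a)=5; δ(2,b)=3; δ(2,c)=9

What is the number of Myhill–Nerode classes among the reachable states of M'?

5

All states are reachable from the start state.
P0 = {11} | {0,1,2,3,4,5,6,7,8,9,10}.
Split {0,1,2,3,4,5,6,7,8,9,10} by δ(·,a) → {0,1,2,3,4,5,7,9,10} and {6,8}.
Split {0,1,2,3,4,5,7,9,10} by δ(·,b) → {2,3,4,7,9} and {0,1,5,10}.
Split {2,3,4,7,9} by δ(·,c) → {3,7,9} and {2,4}.
Stable partition: {11} | {3,7,9} | {6,8} | {0,1,5,10} | {2,4} — 5 equivalence classes.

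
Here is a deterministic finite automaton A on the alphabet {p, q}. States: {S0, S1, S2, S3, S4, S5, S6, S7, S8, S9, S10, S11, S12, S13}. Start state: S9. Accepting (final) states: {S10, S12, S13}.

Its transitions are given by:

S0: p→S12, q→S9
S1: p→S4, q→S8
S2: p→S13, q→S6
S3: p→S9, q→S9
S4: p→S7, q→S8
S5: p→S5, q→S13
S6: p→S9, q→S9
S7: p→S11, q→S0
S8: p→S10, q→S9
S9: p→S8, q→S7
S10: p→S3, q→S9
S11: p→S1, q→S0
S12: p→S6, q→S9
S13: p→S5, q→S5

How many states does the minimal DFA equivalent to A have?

5

First remove the unreachable states {S2,S5,S13}; 11 states remain.
Initial partition by acceptance: {S10,S12} | {S0,S1,S3,S4,S6,S7,S8,S9,S11}.
On input p, block {S0,S1,S3,S4,S6,S7,S8,S9,S11} splits into {S1,S3,S4,S6,S7,S9,S11} and {S0,S8}.
On input p, block {S1,S3,S4,S6,S7,S9,S11} splits into {S1,S3,S4,S6,S7,S11} and {S9}.
Refine {S1,S3,S4,S6,S7,S11} on symbol p: members go to different blocks, giving {S1,S4,S7,S11} and {S3,S6}.
The partition is now stable with 5 blocks: {S10,S12} | {S1,S4,S7,S11} | {S0,S8} | {S9} | {S3,S6}.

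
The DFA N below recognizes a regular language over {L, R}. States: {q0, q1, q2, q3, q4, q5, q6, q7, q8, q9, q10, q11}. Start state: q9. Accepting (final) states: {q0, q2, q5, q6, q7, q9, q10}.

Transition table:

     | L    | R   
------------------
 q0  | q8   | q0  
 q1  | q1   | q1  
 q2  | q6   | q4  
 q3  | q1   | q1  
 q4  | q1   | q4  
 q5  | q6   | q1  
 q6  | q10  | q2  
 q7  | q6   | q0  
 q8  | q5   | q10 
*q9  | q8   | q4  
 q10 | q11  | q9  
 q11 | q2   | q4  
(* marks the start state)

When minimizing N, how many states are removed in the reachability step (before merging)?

Starting at q9 and following transitions, the reachable set is {q1, q2, q4, q5, q6, q8, q9, q10, q11}. That leaves q0, q3, q7 unreachable — 3 in total.

3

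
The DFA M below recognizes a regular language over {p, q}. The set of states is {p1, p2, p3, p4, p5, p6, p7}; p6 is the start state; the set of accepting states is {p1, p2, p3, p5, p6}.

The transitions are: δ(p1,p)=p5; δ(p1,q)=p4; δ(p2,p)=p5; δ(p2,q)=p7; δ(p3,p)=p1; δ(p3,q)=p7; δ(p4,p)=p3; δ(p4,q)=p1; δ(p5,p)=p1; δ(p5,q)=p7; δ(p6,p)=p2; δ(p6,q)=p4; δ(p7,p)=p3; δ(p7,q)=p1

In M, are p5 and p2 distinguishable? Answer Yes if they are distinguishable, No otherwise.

Initial partition by acceptance: {p1,p2,p3,p5,p6} | {p4,p7}.
No further refinement is possible. Final partition (2 blocks): {p1,p2,p3,p5,p6} | {p4,p7}.
p5 and p2 lie in the same block of the stable partition, so they are equivalent — no string distinguishes them.

No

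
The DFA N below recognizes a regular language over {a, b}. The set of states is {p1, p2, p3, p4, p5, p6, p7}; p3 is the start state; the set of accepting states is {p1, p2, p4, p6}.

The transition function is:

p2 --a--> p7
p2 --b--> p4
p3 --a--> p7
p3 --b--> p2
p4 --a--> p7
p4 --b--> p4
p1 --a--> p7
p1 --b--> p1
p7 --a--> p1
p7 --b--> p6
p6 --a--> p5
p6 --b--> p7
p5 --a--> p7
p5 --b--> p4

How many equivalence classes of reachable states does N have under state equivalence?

Every state is reachable, so we keep all 7.
Initial partition by acceptance: {p1,p2,p4,p6} | {p3,p5,p7}.
Refine {p1,p2,p4,p6} on symbol b: members go to different blocks, giving {p1,p2,p4} and {p6}.
Split {p3,p5,p7} by δ(·,a) → {p3,p5} and {p7}.
Stable partition: {p1,p2,p4} | {p3,p5} | {p6} | {p7} — 4 equivalence classes.

4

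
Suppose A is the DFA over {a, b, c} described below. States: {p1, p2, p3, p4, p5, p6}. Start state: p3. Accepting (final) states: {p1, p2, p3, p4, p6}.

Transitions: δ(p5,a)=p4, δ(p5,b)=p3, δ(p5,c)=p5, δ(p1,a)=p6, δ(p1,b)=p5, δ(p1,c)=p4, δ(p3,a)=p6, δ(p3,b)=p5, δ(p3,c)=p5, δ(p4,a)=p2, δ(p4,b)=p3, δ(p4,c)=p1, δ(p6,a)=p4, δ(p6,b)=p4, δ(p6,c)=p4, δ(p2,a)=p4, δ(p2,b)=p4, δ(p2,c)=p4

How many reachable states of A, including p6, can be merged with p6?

2

All states are reachable from the start state.
Initial partition by acceptance: {p1,p2,p3,p4,p6} | {p5}.
Split {p1,p2,p3,p4,p6} by δ(·,b) → {p2,p4,p6} and {p1,p3}.
On input b, block {p2,p4,p6} splits into {p2,p6} and {p4}.
Split {p1,p3} by δ(·,c) → {p1} and {p3}.
Stable partition: {p2,p6} | {p5} | {p1} | {p4} | {p3} — 5 equivalence classes.
The equivalence class containing p6 is {p2,p6}, of size 2.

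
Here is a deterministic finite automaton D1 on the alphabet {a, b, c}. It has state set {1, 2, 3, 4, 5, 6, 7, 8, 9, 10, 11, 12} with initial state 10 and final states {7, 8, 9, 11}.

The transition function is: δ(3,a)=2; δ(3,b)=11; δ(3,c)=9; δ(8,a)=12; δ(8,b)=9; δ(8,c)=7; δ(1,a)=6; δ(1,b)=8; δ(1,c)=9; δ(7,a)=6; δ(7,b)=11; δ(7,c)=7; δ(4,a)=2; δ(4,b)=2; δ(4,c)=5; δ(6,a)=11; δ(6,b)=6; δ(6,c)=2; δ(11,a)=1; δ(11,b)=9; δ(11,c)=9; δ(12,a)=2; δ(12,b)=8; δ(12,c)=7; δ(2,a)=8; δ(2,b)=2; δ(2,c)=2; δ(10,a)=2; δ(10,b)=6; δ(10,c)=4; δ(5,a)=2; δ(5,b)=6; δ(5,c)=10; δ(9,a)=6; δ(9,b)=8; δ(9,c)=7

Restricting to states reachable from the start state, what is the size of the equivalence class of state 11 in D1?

2

First remove the unreachable states {3}; 11 states remain.
P0 = {7,8,9,11} | {1,2,4,5,6,10,12}.
Split {1,2,4,5,6,10,12} by δ(·,a) → {1,4,5,10,12} and {2,6}.
Split {7,8,9,11} by δ(·,a) → {7,9} and {8,11}.
Refine {1,4,5,10,12} on symbol b: members go to different blocks, giving {4,5,10} and {1,12}.
The partition is now stable with 5 blocks: {7,9} | {4,5,10} | {2,6} | {8,11} | {1,12}.
State 11 belongs to the block {8,11}, which has 2 states.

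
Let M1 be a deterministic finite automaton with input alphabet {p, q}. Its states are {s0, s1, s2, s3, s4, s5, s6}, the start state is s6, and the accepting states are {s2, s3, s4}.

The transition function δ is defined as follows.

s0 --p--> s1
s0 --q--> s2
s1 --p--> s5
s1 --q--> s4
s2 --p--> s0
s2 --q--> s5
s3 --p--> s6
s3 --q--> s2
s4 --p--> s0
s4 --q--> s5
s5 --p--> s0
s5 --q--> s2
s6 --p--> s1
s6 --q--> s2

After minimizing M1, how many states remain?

States {s3} cannot be reached from the start state, so discard them.
Initial partition by acceptance: {s2,s4} | {s0,s1,s5,s6}.
The partition is now stable with 2 blocks: {s2,s4} | {s0,s1,s5,s6}.

2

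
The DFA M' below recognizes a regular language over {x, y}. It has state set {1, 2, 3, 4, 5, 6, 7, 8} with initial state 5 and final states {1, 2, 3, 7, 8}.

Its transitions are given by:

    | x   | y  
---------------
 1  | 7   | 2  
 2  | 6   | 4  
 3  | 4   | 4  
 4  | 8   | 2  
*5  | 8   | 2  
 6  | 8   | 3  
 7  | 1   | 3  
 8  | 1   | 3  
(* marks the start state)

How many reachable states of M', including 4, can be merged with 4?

All states are reachable from the start state.
Initial partition by acceptance: {1,2,3,7,8} | {4,5,6}.
On input x, block {1,2,3,7,8} splits into {1,7,8} and {2,3}.
No further refinement is possible. Final partition (3 blocks): {1,7,8} | {4,5,6} | {2,3}.
The equivalence class containing 4 is {4,5,6}, of size 3.

3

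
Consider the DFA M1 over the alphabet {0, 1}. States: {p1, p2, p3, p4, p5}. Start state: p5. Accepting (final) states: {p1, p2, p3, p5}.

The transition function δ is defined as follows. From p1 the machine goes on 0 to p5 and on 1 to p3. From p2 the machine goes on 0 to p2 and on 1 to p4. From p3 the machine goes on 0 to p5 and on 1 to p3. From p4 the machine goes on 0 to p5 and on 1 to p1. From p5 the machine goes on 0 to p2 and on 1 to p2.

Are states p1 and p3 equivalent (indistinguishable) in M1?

Yes

All states are reachable from the start state.
P0 = {p1,p2,p3,p5} | {p4}.
On input 1, block {p1,p2,p3,p5} splits into {p1,p3,p5} and {p2}.
Refine {p1,p3,p5} on symbol 0: members go to different blocks, giving {p1,p3} and {p5}.
Stable partition: {p1,p3} | {p4} | {p2} | {p5} — 4 equivalence classes.
p1 and p3 lie in the same block of the stable partition, so they are equivalent — no string distinguishes them.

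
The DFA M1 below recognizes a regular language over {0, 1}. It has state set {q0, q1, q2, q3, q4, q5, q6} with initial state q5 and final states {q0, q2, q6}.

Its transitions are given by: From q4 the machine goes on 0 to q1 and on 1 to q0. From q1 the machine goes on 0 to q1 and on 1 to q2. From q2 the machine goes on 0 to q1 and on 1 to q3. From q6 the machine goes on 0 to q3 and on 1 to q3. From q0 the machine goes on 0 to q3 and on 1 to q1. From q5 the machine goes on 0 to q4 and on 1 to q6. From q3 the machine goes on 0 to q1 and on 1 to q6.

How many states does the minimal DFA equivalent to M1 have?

2

All states are reachable from the start state.
Initial partition by acceptance: {q0,q2,q6} | {q1,q3,q4,q5}.
No further refinement is possible. Final partition (2 blocks): {q0,q2,q6} | {q1,q3,q4,q5}.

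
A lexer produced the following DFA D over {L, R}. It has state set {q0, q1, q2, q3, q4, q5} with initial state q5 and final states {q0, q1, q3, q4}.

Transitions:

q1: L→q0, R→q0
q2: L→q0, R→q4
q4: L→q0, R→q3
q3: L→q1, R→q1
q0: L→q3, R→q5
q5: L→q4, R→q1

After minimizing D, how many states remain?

5

First remove the unreachable states {q2}; 5 states remain.
Start with accepting vs non-accepting: {q0,q1,q3,q4} | {q5}.
Split {q0,q1,q3,q4} by δ(·,R) → {q1,q3,q4} and {q0}.
On input L, block {q1,q3,q4} splits into {q1,q4} and {q3}.
Split {q1,q4} by δ(·,R) → {q1} and {q4}.
Stable partition: {q1} | {q5} | {q0} | {q3} | {q4} — 5 equivalence classes.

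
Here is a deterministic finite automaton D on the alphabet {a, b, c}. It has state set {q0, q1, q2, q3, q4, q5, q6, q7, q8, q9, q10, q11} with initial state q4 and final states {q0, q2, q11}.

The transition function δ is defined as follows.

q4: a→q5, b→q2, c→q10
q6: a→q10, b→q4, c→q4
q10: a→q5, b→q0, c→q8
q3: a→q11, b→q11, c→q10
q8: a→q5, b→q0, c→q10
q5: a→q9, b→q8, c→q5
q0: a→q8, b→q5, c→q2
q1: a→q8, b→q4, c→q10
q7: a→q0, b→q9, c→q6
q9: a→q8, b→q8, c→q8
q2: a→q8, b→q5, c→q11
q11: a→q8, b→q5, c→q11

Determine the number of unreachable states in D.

Starting at q4 and following transitions, the reachable set is {q0, q2, q4, q5, q8, q9, q10, q11}. That leaves q1, q3, q6, q7 unreachable — 4 in total.

4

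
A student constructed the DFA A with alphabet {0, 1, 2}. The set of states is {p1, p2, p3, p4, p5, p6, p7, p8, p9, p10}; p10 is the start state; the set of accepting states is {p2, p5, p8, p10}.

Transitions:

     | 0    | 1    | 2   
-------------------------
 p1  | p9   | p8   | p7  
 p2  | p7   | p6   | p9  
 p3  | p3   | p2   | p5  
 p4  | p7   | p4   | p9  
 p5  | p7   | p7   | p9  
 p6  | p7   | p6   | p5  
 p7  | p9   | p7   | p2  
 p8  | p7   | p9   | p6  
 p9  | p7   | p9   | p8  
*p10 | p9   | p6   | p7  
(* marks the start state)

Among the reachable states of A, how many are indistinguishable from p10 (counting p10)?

4

Reachable states from the start: {p2,p5,p6,p7,p8,p9,p10}. Unreachable: {p1,p3,p4} — drop them.
Start with accepting vs non-accepting: {p2,p5,p8,p10} | {p6,p7,p9}.
Stable partition: {p2,p5,p8,p10} | {p6,p7,p9} — 2 equivalence classes.
The equivalence class containing p10 is {p2,p5,p8,p10}, of size 4.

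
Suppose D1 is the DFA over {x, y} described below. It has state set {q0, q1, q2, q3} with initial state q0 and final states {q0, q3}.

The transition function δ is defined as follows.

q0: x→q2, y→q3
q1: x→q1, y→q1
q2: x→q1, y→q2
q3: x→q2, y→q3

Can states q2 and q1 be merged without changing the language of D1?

Yes

Every state is reachable, so we keep all 4.
Initial partition by acceptance: {q0,q3} | {q1,q2}.
Stable partition: {q0,q3} | {q1,q2} — 2 equivalence classes.
q2 and q1 lie in the same block of the stable partition, so they are equivalent — no string distinguishes them.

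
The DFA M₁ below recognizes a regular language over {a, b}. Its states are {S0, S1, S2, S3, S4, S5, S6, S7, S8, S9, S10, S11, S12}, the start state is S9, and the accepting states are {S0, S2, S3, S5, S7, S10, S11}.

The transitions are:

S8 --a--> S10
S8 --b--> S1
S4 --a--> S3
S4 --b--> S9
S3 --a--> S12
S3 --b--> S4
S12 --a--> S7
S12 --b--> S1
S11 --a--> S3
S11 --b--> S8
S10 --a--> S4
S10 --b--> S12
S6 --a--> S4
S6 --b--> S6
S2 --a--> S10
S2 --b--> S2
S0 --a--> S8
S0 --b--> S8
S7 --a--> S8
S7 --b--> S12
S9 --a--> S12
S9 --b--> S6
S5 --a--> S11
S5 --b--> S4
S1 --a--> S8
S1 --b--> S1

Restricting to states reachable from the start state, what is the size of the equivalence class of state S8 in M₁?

3

States {S0,S2,S5,S11} cannot be reached from the start state, so discard them.
Initial partition by acceptance: {S3,S7,S10} | {S1,S4,S6,S8,S9,S12}.
On input a, block {S1,S4,S6,S8,S9,S12} splits into {S1,S6,S9} and {S4,S8,S12}.
The partition is now stable with 3 blocks: {S3,S7,S10} | {S1,S6,S9} | {S4,S8,S12}.
The equivalence class containing S8 is {S4,S8,S12}, of size 3.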